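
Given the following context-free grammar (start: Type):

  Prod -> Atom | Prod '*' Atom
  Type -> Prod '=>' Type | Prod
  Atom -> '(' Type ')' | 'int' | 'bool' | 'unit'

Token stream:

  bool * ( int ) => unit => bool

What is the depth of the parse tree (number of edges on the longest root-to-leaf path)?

[Type [Prod [Prod [Atom bool]] * [Atom ( [Type [Prod [Atom int]]] )]] => [Type [Prod [Atom unit]] => [Type [Prod [Atom bool]]]]]

6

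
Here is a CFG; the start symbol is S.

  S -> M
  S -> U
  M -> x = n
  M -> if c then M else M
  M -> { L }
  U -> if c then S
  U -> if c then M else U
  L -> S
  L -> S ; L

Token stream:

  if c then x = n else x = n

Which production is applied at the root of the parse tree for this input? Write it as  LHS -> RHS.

S -> M

[S [M if c then [M x = n] else [M x = n]]]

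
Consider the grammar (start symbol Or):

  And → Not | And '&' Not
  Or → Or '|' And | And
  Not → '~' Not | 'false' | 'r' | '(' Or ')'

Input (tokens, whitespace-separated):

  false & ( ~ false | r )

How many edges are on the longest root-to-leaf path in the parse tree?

8

[Or [And [And [Not false]] & [Not ( [Or [Or [And [Not ~ [Not false]]]] | [And [Not r]]] )]]]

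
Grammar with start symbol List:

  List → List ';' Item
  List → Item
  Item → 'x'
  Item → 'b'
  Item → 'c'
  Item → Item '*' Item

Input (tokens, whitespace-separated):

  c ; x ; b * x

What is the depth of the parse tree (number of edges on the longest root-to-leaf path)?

[List [List [List [Item c]] ; [Item x]] ; [Item [Item b] * [Item x]]]

4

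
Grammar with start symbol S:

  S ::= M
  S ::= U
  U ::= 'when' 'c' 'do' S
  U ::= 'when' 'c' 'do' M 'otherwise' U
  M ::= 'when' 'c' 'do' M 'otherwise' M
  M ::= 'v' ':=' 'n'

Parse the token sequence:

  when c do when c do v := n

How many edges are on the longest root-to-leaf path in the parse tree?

[S [U when c do [S [U when c do [S [M v := n]]]]]]

6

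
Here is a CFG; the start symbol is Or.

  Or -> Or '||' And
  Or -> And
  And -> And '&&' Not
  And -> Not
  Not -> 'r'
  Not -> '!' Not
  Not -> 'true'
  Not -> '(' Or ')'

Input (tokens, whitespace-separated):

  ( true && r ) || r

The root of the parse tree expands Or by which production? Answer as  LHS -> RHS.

[Or [Or [And [Not ( [Or [And [And [Not true]] && [Not r]]] )]]] || [And [Not r]]]

Or -> Or '||' And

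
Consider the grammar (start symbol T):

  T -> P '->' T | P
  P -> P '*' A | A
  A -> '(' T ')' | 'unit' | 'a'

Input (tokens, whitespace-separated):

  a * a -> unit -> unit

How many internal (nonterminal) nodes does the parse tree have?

[T [P [P [A a]] * [A a]] -> [T [P [A unit]] -> [T [P [A unit]]]]]

11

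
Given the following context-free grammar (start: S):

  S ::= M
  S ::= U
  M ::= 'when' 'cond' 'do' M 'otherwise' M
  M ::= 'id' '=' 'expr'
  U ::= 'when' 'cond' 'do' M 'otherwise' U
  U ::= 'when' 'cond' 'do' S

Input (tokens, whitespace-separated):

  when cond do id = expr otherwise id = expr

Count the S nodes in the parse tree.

[S [M when cond do [M id = expr] otherwise [M id = expr]]]

1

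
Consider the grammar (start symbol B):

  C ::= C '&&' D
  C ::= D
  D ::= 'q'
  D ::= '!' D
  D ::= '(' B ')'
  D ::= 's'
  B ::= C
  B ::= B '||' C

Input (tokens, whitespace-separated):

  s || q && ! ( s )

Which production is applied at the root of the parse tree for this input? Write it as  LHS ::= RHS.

B ::= B '||' C

[B [B [C [D s]]] || [C [C [D q]] && [D ! [D ( [B [C [D s]]] )]]]]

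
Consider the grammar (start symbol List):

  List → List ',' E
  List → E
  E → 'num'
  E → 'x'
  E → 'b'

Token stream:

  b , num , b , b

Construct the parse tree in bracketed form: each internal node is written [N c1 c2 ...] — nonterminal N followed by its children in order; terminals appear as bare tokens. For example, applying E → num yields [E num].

[List [List [List [List [E b]] , [E num]] , [E b]] , [E b]]

List
List , E
List , E , E
List , E , E , E
E , E , E , E
b , E , E , E
b , num , E , E
b , num , b , E
b , num , b , b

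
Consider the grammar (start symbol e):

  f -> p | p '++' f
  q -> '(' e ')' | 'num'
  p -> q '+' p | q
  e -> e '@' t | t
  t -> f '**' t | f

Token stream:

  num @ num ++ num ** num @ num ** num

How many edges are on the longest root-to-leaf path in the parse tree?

7

[e [e [e [t [f [p [q num]]]]] @ [t [f [p [q num]] ++ [f [p [q num]]]] ** [t [f [p [q num]]]]]] @ [t [f [p [q num]]] ** [t [f [p [q num]]]]]]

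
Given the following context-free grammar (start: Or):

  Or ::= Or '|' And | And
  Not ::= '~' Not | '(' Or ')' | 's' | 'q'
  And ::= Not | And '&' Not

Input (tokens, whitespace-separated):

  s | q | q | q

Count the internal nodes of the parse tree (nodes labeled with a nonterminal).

[Or [Or [Or [Or [And [Not s]]] | [And [Not q]]] | [And [Not q]]] | [And [Not q]]]

12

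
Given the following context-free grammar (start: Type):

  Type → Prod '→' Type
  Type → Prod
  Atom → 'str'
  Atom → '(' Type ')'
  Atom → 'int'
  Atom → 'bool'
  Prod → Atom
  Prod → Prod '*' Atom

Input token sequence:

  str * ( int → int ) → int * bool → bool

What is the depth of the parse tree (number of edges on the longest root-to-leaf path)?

[Type [Prod [Prod [Atom str]] * [Atom ( [Type [Prod [Atom int]] → [Type [Prod [Atom int]]]] )]] → [Type [Prod [Prod [Atom int]] * [Atom bool]] → [Type [Prod [Atom bool]]]]]

7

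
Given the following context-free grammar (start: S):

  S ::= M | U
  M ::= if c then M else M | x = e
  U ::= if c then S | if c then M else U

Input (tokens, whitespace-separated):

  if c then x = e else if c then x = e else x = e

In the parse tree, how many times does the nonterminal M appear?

5

[S [M if c then [M x = e] else [M if c then [M x = e] else [M x = e]]]]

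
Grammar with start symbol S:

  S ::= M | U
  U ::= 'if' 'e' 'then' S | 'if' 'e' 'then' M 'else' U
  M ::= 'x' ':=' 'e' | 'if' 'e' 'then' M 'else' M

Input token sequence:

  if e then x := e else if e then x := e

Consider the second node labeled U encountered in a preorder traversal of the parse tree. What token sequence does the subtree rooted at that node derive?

if e then x := e

[S [U if e then [M x := e] else [U if e then [S [M x := e]]]]]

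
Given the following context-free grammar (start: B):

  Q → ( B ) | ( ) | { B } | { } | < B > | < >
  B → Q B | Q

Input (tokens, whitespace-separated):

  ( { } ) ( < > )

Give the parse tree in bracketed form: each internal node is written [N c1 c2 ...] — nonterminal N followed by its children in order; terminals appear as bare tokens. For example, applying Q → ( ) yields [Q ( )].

B
Q B
( B ) B
( Q ) B
( { } ) B
( { } ) Q
( { } ) ( B )
( { } ) ( Q )
( { } ) ( < > )

[B [Q ( [B [Q { }]] )] [B [Q ( [B [Q < >]] )]]]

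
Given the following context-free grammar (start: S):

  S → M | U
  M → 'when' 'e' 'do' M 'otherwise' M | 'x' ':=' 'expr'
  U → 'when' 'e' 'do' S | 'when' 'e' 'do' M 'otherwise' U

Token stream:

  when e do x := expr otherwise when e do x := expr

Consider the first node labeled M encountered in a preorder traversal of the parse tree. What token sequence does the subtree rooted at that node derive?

x := expr

[S [U when e do [M x := expr] otherwise [U when e do [S [M x := expr]]]]]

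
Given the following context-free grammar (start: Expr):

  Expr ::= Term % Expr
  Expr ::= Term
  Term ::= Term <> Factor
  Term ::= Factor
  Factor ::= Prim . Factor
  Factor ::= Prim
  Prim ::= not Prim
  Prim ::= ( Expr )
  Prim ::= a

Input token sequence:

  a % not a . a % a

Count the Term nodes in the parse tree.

[Expr [Term [Factor [Prim a]]] % [Expr [Term [Factor [Prim not [Prim a]] . [Factor [Prim a]]]] % [Expr [Term [Factor [Prim a]]]]]]

3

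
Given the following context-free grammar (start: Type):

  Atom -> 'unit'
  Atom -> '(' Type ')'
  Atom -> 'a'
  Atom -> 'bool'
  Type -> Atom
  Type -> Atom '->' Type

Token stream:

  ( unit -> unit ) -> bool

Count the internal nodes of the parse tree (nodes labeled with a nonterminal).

[Type [Atom ( [Type [Atom unit] -> [Type [Atom unit]]] )] -> [Type [Atom bool]]]

8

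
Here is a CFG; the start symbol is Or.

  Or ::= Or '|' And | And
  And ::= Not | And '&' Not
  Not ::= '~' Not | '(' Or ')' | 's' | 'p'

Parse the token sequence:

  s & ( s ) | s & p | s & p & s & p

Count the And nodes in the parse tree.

9

[Or [Or [Or [And [And [Not s]] & [Not ( [Or [And [Not s]]] )]]] | [And [And [Not s]] & [Not p]]] | [And [And [And [And [Not s]] & [Not p]] & [Not s]] & [Not p]]]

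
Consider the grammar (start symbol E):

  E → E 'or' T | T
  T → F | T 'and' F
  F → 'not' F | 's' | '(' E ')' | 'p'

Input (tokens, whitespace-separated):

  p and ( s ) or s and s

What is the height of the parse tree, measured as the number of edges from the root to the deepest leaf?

7

[E [E [T [T [F p]] and [F ( [E [T [F s]]] )]]] or [T [T [F s]] and [F s]]]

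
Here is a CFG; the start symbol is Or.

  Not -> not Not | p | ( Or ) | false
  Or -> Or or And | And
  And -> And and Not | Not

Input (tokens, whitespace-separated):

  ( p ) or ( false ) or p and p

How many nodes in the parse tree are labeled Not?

6

[Or [Or [Or [And [Not ( [Or [And [Not p]]] )]]] or [And [Not ( [Or [And [Not false]]] )]]] or [And [And [Not p]] and [Not p]]]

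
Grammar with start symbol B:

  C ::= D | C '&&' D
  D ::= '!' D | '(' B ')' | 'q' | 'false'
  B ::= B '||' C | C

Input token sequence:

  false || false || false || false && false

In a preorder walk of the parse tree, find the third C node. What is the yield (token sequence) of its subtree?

false

[B [B [B [B [C [D false]]] || [C [D false]]] || [C [D false]]] || [C [C [D false]] && [D false]]]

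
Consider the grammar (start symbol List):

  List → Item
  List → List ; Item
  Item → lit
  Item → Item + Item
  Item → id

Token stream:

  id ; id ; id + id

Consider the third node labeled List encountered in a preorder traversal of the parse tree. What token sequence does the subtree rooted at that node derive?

id

[List [List [List [Item id]] ; [Item id]] ; [Item [Item id] + [Item id]]]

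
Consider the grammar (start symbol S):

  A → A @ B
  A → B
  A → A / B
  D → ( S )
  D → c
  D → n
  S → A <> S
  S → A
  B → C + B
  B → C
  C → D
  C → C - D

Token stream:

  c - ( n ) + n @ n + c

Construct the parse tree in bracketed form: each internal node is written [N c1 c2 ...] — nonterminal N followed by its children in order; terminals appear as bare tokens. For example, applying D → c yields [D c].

[S [A [A [B [C [C [D c]] - [D ( [S [A [B [C [D n]]]]] )]] + [B [C [D n]]]]] @ [B [C [D n]] + [B [C [D c]]]]]]

S
A
A @ B
B @ B
C + B @ B
C - D + B @ B
D - D + B @ B
c - D + B @ B
c - ( S ) + B @ B
c - ( A ) + B @ B
c - ( B ) + B @ B
c - ( C ) + B @ B
c - ( D ) + B @ B
c - ( n ) + B @ B
c - ( n ) + C @ B
c - ( n ) + D @ B
c - ( n ) + n @ B
c - ( n ) + n @ C + B
c - ( n ) + n @ D + B
c - ( n ) + n @ n + B
c - ( n ) + n @ n + C
c - ( n ) + n @ n + D
c - ( n ) + n @ n + c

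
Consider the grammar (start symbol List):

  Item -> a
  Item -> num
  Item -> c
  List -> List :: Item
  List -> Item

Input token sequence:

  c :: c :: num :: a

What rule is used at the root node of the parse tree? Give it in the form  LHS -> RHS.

[List [List [List [List [Item c]] :: [Item c]] :: [Item num]] :: [Item a]]

List -> List :: Item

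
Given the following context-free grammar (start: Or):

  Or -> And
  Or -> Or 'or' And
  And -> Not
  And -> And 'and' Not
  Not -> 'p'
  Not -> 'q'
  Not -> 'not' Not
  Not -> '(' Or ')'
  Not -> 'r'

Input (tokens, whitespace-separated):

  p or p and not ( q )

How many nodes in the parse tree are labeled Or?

3

[Or [Or [And [Not p]]] or [And [And [Not p]] and [Not not [Not ( [Or [And [Not q]]] )]]]]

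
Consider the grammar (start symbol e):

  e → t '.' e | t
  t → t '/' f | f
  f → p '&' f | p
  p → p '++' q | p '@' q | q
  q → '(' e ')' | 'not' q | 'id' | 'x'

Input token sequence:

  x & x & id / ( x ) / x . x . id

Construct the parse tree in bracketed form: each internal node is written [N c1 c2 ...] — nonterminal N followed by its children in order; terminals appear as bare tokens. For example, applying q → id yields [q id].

[e [t [t [t [f [p [q x]] & [f [p [q x]] & [f [p [q id]]]]]] / [f [p [q ( [e [t [f [p [q x]]]]] )]]]] / [f [p [q x]]]] . [e [t [f [p [q x]]]] . [e [t [f [p [q id]]]]]]]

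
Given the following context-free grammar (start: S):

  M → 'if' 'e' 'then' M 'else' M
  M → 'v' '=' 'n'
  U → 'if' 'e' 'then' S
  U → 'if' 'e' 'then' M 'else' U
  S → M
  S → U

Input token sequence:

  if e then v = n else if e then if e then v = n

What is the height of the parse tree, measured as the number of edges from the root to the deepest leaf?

7

[S [U if e then [M v = n] else [U if e then [S [U if e then [S [M v = n]]]]]]]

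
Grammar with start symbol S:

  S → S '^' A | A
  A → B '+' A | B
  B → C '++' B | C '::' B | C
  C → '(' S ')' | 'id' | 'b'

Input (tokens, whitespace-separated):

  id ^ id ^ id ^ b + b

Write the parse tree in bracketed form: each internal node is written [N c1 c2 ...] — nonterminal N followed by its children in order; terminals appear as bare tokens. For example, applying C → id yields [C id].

[S [S [S [S [A [B [C id]]]] ^ [A [B [C id]]]] ^ [A [B [C id]]]] ^ [A [B [C b]] + [A [B [C b]]]]]

S
S ^ A
S ^ A ^ A
S ^ A ^ A ^ A
A ^ A ^ A ^ A
B ^ A ^ A ^ A
C ^ A ^ A ^ A
id ^ A ^ A ^ A
id ^ B ^ A ^ A
id ^ C ^ A ^ A
id ^ id ^ A ^ A
id ^ id ^ B ^ A
id ^ id ^ C ^ A
id ^ id ^ id ^ A
id ^ id ^ id ^ B + A
id ^ id ^ id ^ C + A
id ^ id ^ id ^ b + A
id ^ id ^ id ^ b + B
id ^ id ^ id ^ b + C
id ^ id ^ id ^ b + b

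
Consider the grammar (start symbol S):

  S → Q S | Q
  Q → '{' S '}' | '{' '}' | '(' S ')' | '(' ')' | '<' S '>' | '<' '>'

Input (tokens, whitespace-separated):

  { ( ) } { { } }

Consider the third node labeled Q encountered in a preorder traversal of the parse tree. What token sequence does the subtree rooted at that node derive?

[S [Q { [S [Q ( )]] }] [S [Q { [S [Q { }]] }]]]

{ { } }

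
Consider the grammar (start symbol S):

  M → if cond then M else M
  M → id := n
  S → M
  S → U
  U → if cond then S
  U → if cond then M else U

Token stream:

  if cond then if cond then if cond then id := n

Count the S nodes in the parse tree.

4

[S [U if cond then [S [U if cond then [S [U if cond then [S [M id := n]]]]]]]]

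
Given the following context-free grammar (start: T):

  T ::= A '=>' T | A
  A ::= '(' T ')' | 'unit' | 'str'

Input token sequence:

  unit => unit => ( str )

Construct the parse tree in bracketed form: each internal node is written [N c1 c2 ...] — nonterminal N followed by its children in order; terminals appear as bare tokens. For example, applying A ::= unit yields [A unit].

T
A => T
unit => T
unit => A => T
unit => unit => T
unit => unit => A
unit => unit => ( T )
unit => unit => ( A )
unit => unit => ( str )

[T [A unit] => [T [A unit] => [T [A ( [T [A str]] )]]]]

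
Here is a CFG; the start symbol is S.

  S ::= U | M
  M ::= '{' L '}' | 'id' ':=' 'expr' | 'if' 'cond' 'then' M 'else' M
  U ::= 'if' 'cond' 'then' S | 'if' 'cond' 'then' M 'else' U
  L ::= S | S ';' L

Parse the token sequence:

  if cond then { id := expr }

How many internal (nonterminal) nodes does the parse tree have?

7

[S [U if cond then [S [M { [L [S [M id := expr]]] }]]]]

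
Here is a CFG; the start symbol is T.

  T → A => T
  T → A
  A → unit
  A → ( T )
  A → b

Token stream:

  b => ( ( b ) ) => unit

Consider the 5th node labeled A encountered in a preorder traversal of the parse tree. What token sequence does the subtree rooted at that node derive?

unit

[T [A b] => [T [A ( [T [A ( [T [A b]] )]] )] => [T [A unit]]]]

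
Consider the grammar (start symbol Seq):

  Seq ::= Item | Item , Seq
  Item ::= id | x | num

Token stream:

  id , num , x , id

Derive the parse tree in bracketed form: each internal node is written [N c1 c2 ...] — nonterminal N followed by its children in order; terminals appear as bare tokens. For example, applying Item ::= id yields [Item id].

[Seq [Item id] , [Seq [Item num] , [Seq [Item x] , [Seq [Item id]]]]]

Seq
Item , Seq
id , Seq
id , Item , Seq
id , num , Seq
id , num , Item , Seq
id , num , x , Seq
id , num , x , Item
id , num , x , id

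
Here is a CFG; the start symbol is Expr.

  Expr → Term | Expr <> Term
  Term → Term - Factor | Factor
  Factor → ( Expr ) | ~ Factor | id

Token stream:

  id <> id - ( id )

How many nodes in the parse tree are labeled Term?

4

[Expr [Expr [Term [Factor id]]] <> [Term [Term [Factor id]] - [Factor ( [Expr [Term [Factor id]]] )]]]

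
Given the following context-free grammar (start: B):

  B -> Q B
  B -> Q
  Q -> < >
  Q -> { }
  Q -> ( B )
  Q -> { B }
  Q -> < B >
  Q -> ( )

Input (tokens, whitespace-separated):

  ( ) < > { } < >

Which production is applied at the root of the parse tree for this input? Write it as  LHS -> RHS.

[B [Q ( )] [B [Q < >] [B [Q { }] [B [Q < >]]]]]

B -> Q B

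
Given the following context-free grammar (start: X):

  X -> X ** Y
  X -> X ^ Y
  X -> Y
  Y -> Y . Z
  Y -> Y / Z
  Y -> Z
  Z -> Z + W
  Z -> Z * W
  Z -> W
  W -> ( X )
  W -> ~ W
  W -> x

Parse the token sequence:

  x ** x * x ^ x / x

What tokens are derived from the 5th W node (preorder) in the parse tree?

[X [X [X [Y [Z [W x]]]] ** [Y [Z [Z [W x]] * [W x]]]] ^ [Y [Y [Z [W x]]] / [Z [W x]]]]

x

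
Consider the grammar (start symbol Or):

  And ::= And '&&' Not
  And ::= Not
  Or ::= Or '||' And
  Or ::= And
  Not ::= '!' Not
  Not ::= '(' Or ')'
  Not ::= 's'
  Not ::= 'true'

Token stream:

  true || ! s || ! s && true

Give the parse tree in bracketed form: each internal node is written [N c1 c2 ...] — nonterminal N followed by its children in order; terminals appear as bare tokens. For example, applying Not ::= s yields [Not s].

Or
Or || And
Or || And || And
And || And || And
Not || And || And
true || And || And
true || Not || And
true || ! Not || And
true || ! s || And
true || ! s || And && Not
true || ! s || Not && Not
true || ! s || ! Not && Not
true || ! s || ! s && Not
true || ! s || ! s && true

[Or [Or [Or [And [Not true]]] || [And [Not ! [Not s]]]] || [And [And [Not ! [Not s]]] && [Not true]]]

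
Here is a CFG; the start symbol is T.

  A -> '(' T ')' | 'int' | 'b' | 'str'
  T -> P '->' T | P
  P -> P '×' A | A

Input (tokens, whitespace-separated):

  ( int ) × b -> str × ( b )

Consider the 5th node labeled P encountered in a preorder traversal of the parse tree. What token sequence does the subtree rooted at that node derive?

[T [P [P [A ( [T [P [A int]]] )]] × [A b]] -> [T [P [P [A str]] × [A ( [T [P [A b]]] )]]]]

str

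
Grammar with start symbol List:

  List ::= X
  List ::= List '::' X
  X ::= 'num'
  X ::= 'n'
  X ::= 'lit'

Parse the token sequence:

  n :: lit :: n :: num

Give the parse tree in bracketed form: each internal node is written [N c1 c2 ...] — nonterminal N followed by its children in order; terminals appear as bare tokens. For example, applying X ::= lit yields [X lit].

List
List :: X
List :: X :: X
List :: X :: X :: X
X :: X :: X :: X
n :: X :: X :: X
n :: lit :: X :: X
n :: lit :: n :: X
n :: lit :: n :: num

[List [List [List [List [X n]] :: [X lit]] :: [X n]] :: [X num]]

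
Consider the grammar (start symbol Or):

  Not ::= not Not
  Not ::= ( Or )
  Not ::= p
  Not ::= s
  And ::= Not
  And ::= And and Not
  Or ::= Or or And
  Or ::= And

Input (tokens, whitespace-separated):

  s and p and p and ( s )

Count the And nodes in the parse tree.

5

[Or [And [And [And [And [Not s]] and [Not p]] and [Not p]] and [Not ( [Or [And [Not s]]] )]]]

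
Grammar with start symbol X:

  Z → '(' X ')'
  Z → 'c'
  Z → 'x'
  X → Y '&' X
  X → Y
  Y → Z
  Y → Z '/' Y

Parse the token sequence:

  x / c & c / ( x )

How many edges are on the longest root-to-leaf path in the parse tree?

8

[X [Y [Z x] / [Y [Z c]]] & [X [Y [Z c] / [Y [Z ( [X [Y [Z x]]] )]]]]]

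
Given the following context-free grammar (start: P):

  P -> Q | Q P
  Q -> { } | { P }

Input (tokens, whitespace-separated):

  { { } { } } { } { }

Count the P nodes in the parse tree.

[P [Q { [P [Q { }] [P [Q { }]]] }] [P [Q { }] [P [Q { }]]]]

5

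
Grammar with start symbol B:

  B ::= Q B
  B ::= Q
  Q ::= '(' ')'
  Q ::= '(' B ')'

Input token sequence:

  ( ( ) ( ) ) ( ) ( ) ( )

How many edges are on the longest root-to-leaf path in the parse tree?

5

[B [Q ( [B [Q ( )] [B [Q ( )]]] )] [B [Q ( )] [B [Q ( )] [B [Q ( )]]]]]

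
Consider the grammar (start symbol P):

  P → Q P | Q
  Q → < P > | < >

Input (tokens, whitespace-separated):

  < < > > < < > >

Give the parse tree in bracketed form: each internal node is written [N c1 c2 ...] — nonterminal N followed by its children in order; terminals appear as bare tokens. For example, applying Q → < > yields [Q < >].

[P [Q < [P [Q < >]] >] [P [Q < [P [Q < >]] >]]]

P
Q P
< P > P
< Q > P
< < > > P
< < > > Q
< < > > < P >
< < > > < Q >
< < > > < < > >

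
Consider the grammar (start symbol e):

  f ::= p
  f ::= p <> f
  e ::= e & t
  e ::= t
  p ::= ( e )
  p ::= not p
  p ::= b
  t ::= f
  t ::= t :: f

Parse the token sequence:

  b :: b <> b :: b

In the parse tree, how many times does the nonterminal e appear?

[e [t [t [t [f [p b]]] :: [f [p b] <> [f [p b]]]] :: [f [p b]]]]

1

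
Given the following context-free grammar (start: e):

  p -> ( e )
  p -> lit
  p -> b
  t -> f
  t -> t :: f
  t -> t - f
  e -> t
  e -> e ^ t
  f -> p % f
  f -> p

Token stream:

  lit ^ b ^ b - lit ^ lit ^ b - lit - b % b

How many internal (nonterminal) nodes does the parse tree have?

31

[e [e [e [e [e [t [f [p lit]]]] ^ [t [f [p b]]]] ^ [t [t [f [p b]]] - [f [p lit]]]] ^ [t [f [p lit]]]] ^ [t [t [t [f [p b]]] - [f [p lit]]] - [f [p b] % [f [p b]]]]]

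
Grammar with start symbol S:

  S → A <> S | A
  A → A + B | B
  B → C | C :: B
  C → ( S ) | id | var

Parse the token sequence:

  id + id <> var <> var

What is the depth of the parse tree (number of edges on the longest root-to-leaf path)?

6

[S [A [A [B [C id]]] + [B [C id]]] <> [S [A [B [C var]]] <> [S [A [B [C var]]]]]]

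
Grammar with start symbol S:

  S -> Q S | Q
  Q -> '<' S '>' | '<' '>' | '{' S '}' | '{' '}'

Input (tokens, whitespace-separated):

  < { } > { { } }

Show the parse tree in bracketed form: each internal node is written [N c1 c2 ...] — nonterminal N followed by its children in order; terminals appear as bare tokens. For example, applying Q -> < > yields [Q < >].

S
Q S
< S > S
< Q > S
< { } > S
< { } > Q
< { } > { S }
< { } > { Q }
< { } > { { } }

[S [Q < [S [Q { }]] >] [S [Q { [S [Q { }]] }]]]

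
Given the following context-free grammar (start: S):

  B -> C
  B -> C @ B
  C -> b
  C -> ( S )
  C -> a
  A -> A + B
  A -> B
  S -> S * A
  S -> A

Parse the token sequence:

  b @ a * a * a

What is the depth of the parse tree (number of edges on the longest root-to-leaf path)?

[S [S [S [A [B [C b] @ [B [C a]]]]] * [A [B [C a]]]] * [A [B [C a]]]]

7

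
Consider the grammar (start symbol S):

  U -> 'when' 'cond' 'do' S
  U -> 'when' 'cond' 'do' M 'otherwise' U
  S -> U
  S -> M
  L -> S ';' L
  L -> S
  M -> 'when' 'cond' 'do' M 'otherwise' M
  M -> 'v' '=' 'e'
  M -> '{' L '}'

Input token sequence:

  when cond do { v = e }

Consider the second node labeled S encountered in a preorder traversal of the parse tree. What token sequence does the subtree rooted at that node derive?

[S [U when cond do [S [M { [L [S [M v = e]]] }]]]]

{ v = e }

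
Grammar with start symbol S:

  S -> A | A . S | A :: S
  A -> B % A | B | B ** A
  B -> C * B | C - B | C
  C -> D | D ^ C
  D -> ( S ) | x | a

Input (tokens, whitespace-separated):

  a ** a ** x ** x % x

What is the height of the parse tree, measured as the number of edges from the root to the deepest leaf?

9

[S [A [B [C [D a]]] ** [A [B [C [D a]]] ** [A [B [C [D x]]] ** [A [B [C [D x]]] % [A [B [C [D x]]]]]]]]]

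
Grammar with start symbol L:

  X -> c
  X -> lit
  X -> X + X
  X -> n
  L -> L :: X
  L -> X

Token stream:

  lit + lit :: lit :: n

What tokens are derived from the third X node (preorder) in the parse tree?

[L [L [L [X [X lit] + [X lit]]] :: [X lit]] :: [X n]]

lit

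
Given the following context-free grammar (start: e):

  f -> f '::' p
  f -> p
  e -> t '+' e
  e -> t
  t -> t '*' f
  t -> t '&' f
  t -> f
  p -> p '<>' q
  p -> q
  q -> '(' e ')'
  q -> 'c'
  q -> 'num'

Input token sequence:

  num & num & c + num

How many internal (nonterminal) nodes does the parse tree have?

18

[e [t [t [t [f [p [q num]]]] & [f [p [q num]]]] & [f [p [q c]]]] + [e [t [f [p [q num]]]]]]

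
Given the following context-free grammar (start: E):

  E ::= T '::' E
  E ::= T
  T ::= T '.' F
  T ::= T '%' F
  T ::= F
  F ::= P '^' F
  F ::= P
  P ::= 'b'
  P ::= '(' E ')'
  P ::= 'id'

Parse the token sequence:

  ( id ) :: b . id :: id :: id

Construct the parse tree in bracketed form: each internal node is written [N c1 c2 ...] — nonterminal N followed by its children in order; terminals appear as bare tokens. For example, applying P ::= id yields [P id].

E
T :: E
F :: E
P :: E
( E ) :: E
( T ) :: E
( F ) :: E
( P ) :: E
( id ) :: E
( id ) :: T :: E
( id ) :: T . F :: E
( id ) :: F . F :: E
( id ) :: P . F :: E
( id ) :: b . F :: E
( id ) :: b . P :: E
( id ) :: b . id :: E
( id ) :: b . id :: T :: E
( id ) :: b . id :: F :: E
( id ) :: b . id :: P :: E
( id ) :: b . id :: id :: E
( id ) :: b . id :: id :: T
( id ) :: b . id :: id :: F
( id ) :: b . id :: id :: P
( id ) :: b . id :: id :: id

[E [T [F [P ( [E [T [F [P id]]]] )]]] :: [E [T [T [F [P b]]] . [F [P id]]] :: [E [T [F [P id]]] :: [E [T [F [P id]]]]]]]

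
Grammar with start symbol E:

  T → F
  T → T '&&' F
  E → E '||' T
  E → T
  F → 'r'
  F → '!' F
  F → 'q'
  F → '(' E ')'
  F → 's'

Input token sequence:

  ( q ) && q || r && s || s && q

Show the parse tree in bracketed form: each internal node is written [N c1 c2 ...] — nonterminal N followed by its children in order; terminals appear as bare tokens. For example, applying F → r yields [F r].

[E [E [E [T [T [F ( [E [T [F q]]] )]] && [F q]]] || [T [T [F r]] && [F s]]] || [T [T [F s]] && [F q]]]

E
E || T
E || T || T
T || T || T
T && F || T || T
F && F || T || T
( E ) && F || T || T
( T ) && F || T || T
( F ) && F || T || T
( q ) && F || T || T
( q ) && q || T || T
( q ) && q || T && F || T
( q ) && q || F && F || T
( q ) && q || r && F || T
( q ) && q || r && s || T
( q ) && q || r && s || T && F
( q ) && q || r && s || F && F
( q ) && q || r && s || s && F
( q ) && q || r && s || s && q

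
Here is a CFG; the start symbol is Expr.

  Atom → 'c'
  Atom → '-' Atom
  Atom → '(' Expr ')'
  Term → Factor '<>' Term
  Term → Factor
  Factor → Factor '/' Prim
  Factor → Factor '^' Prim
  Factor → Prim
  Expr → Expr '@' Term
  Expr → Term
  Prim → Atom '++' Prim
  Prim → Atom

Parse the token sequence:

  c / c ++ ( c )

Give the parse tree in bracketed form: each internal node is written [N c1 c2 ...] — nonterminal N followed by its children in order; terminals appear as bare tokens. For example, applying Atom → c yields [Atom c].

Expr
Term
Factor
Factor / Prim
Prim / Prim
Atom / Prim
c / Prim
c / Atom ++ Prim
c / c ++ Prim
c / c ++ Atom
c / c ++ ( Expr )
c / c ++ ( Term )
c / c ++ ( Factor )
c / c ++ ( Prim )
c / c ++ ( Atom )
c / c ++ ( c )

[Expr [Term [Factor [Factor [Prim [Atom c]]] / [Prim [Atom c] ++ [Prim [Atom ( [Expr [Term [Factor [Prim [Atom c]]]]] )]]]]]]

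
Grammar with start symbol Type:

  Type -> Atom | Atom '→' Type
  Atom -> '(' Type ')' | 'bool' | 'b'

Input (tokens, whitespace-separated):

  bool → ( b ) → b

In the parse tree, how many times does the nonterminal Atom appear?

4

[Type [Atom bool] → [Type [Atom ( [Type [Atom b]] )] → [Type [Atom b]]]]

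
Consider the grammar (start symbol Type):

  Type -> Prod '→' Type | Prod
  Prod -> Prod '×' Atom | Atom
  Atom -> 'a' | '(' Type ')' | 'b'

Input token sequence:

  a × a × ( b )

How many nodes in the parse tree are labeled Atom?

4

[Type [Prod [Prod [Prod [Atom a]] × [Atom a]] × [Atom ( [Type [Prod [Atom b]]] )]]]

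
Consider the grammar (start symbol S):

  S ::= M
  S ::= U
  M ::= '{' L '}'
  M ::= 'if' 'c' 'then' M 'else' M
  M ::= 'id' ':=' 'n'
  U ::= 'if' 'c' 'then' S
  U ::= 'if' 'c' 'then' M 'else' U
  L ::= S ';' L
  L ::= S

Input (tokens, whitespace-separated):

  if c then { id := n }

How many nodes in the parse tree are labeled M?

2

[S [U if c then [S [M { [L [S [M id := n]]] }]]]]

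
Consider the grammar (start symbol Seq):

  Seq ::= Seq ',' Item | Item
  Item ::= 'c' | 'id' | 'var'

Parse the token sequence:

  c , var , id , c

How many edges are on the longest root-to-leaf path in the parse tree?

[Seq [Seq [Seq [Seq [Item c]] , [Item var]] , [Item id]] , [Item c]]

5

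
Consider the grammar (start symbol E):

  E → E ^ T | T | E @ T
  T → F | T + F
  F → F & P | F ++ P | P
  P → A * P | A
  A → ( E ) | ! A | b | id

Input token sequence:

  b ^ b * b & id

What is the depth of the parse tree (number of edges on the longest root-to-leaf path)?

7

[E [E [T [F [P [A b]]]]] ^ [T [F [F [P [A b] * [P [A b]]]] & [P [A id]]]]]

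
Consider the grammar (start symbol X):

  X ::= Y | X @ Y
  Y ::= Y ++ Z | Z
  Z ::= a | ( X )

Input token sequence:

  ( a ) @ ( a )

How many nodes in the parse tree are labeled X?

[X [X [Y [Z ( [X [Y [Z a]]] )]]] @ [Y [Z ( [X [Y [Z a]]] )]]]

4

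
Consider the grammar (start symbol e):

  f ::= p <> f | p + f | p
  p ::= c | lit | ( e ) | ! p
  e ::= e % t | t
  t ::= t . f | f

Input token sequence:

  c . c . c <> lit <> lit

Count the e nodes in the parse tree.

[e [t [t [t [f [p c]]] . [f [p c]]] . [f [p c] <> [f [p lit] <> [f [p lit]]]]]]

1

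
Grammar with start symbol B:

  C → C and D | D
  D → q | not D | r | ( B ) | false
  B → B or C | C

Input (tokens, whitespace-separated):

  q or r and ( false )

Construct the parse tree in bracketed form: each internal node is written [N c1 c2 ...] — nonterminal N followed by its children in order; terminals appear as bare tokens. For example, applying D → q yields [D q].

[B [B [C [D q]]] or [C [C [D r]] and [D ( [B [C [D false]]] )]]]

B
B or C
C or C
D or C
q or C
q or C and D
q or D and D
q or r and D
q or r and ( B )
q or r and ( C )
q or r and ( D )
q or r and ( false )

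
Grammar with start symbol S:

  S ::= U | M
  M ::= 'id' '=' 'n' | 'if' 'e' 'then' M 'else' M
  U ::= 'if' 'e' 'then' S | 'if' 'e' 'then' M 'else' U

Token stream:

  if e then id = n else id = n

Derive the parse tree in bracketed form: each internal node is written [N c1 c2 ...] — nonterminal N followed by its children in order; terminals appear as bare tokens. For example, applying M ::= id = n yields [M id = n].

[S [M if e then [M id = n] else [M id = n]]]

S
M
if e then M else M
if e then id = n else M
if e then id = n else id = n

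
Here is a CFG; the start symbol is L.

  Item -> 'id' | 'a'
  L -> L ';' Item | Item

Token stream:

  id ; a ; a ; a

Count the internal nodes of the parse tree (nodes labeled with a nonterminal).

[L [L [L [L [Item id]] ; [Item a]] ; [Item a]] ; [Item a]]

8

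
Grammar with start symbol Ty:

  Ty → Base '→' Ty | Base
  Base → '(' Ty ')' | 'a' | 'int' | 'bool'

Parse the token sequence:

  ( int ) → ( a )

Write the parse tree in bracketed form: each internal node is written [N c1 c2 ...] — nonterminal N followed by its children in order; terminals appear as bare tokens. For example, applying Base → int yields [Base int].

Ty
Base → Ty
( Ty ) → Ty
( Base ) → Ty
( int ) → Ty
( int ) → Base
( int ) → ( Ty )
( int ) → ( Base )
( int ) → ( a )

[Ty [Base ( [Ty [Base int]] )] → [Ty [Base ( [Ty [Base a]] )]]]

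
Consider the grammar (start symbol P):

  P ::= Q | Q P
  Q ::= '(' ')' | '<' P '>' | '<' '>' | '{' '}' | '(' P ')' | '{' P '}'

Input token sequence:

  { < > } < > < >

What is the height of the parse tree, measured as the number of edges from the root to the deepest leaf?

[P [Q { [P [Q < >]] }] [P [Q < >] [P [Q < >]]]]

4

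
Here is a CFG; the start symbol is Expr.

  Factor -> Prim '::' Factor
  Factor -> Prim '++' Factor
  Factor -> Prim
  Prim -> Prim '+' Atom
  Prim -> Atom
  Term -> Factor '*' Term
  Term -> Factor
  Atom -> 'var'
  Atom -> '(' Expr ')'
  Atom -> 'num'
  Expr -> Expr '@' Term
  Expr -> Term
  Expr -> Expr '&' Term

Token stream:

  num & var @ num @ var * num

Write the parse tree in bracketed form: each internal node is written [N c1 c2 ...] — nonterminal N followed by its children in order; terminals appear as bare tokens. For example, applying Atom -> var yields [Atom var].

[Expr [Expr [Expr [Expr [Term [Factor [Prim [Atom num]]]]] & [Term [Factor [Prim [Atom var]]]]] @ [Term [Factor [Prim [Atom num]]]]] @ [Term [Factor [Prim [Atom var]]] * [Term [Factor [Prim [Atom num]]]]]]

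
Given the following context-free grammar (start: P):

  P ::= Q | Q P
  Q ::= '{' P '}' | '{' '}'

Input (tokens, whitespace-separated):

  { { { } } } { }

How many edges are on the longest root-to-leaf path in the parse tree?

[P [Q { [P [Q { [P [Q { }]] }]] }] [P [Q { }]]]

6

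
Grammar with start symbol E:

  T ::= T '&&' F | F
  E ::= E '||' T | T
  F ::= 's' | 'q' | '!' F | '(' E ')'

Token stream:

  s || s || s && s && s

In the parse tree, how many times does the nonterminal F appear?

[E [E [E [T [F s]]] || [T [F s]]] || [T [T [T [F s]] && [F s]] && [F s]]]

5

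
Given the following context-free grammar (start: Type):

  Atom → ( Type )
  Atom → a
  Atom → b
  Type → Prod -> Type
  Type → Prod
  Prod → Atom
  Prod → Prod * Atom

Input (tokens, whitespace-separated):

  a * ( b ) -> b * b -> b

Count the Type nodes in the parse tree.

4

[Type [Prod [Prod [Atom a]] * [Atom ( [Type [Prod [Atom b]]] )]] -> [Type [Prod [Prod [Atom b]] * [Atom b]] -> [Type [Prod [Atom b]]]]]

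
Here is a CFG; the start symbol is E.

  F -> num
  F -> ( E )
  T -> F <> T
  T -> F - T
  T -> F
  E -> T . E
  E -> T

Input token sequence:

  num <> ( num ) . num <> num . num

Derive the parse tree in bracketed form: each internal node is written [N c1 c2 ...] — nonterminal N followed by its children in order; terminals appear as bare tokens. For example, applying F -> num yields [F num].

E
T . E
F <> T . E
num <> T . E
num <> F . E
num <> ( E ) . E
num <> ( T ) . E
num <> ( F ) . E
num <> ( num ) . E
num <> ( num ) . T . E
num <> ( num ) . F <> T . E
num <> ( num ) . num <> T . E
num <> ( num ) . num <> F . E
num <> ( num ) . num <> num . E
num <> ( num ) . num <> num . T
num <> ( num ) . num <> num . F
num <> ( num ) . num <> num . num

[E [T [F num] <> [T [F ( [E [T [F num]]] )]]] . [E [T [F num] <> [T [F num]]] . [E [T [F num]]]]]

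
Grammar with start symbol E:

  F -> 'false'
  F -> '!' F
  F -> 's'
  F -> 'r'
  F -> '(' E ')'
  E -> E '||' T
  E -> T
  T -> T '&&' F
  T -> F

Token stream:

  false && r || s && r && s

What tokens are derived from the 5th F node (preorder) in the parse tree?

[E [E [T [T [F false]] && [F r]]] || [T [T [T [F s]] && [F r]] && [F s]]]

s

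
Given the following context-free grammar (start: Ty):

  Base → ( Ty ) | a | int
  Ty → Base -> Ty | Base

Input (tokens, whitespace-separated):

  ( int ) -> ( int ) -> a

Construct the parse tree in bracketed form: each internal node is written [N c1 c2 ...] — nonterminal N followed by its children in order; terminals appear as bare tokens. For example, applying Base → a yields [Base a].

[Ty [Base ( [Ty [Base int]] )] -> [Ty [Base ( [Ty [Base int]] )] -> [Ty [Base a]]]]

Ty
Base -> Ty
( Ty ) -> Ty
( Base ) -> Ty
( int ) -> Ty
( int ) -> Base -> Ty
( int ) -> ( Ty ) -> Ty
( int ) -> ( Base ) -> Ty
( int ) -> ( int ) -> Ty
( int ) -> ( int ) -> Base
( int ) -> ( int ) -> a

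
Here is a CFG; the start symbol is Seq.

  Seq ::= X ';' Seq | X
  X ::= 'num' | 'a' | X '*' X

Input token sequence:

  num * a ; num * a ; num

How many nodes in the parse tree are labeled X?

[Seq [X [X num] * [X a]] ; [Seq [X [X num] * [X a]] ; [Seq [X num]]]]

7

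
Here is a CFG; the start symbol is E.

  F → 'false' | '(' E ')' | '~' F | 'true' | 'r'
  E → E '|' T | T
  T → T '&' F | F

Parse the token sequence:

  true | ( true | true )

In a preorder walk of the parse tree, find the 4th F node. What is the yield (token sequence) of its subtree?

[E [E [T [F true]]] | [T [F ( [E [E [T [F true]]] | [T [F true]]] )]]]

true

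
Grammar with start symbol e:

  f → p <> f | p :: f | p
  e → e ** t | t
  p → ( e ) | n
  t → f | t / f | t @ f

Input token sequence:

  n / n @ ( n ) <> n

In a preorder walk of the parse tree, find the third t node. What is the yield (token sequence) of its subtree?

[e [t [t [t [f [p n]]] / [f [p n]]] @ [f [p ( [e [t [f [p n]]]] )] <> [f [p n]]]]]

n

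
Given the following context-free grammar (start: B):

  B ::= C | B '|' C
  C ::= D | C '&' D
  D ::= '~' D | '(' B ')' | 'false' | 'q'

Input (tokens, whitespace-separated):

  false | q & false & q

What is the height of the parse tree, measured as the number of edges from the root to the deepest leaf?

[B [B [C [D false]]] | [C [C [C [D q]] & [D false]] & [D q]]]

5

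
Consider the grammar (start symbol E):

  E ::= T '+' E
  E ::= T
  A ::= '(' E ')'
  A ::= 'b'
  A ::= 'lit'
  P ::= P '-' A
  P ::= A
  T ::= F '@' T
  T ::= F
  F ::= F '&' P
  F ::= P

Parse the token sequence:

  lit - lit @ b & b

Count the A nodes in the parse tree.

[E [T [F [P [P [A lit]] - [A lit]]] @ [T [F [F [P [A b]]] & [P [A b]]]]]]

4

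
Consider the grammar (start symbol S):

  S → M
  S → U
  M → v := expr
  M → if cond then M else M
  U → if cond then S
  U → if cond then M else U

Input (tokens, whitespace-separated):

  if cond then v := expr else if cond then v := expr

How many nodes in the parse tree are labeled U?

2

[S [U if cond then [M v := expr] else [U if cond then [S [M v := expr]]]]]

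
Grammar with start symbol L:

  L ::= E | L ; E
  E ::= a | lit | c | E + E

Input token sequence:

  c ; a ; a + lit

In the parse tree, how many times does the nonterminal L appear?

3

[L [L [L [E c]] ; [E a]] ; [E [E a] + [E lit]]]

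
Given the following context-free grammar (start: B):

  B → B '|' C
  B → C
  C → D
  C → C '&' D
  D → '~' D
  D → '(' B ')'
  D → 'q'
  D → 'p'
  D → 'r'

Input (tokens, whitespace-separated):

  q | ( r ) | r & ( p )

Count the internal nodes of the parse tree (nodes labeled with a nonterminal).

17

[B [B [B [C [D q]]] | [C [D ( [B [C [D r]]] )]]] | [C [C [D r]] & [D ( [B [C [D p]]] )]]]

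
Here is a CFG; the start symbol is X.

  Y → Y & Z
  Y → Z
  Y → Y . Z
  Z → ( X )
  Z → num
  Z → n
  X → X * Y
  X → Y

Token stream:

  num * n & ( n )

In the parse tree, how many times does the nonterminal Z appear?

[X [X [Y [Z num]]] * [Y [Y [Z n]] & [Z ( [X [Y [Z n]]] )]]]

4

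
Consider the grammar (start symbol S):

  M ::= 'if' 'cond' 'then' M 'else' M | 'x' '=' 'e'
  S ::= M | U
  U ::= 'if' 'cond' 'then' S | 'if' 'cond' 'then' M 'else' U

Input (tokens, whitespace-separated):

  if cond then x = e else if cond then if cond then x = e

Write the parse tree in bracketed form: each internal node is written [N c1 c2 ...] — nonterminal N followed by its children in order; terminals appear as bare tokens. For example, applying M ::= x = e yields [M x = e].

S
U
if cond then M else U
if cond then x = e else U
if cond then x = e else if cond then S
if cond then x = e else if cond then U
if cond then x = e else if cond then if cond then S
if cond then x = e else if cond then if cond then M
if cond then x = e else if cond then if cond then x = e

[S [U if cond then [M x = e] else [U if cond then [S [U if cond then [S [M x = e]]]]]]]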